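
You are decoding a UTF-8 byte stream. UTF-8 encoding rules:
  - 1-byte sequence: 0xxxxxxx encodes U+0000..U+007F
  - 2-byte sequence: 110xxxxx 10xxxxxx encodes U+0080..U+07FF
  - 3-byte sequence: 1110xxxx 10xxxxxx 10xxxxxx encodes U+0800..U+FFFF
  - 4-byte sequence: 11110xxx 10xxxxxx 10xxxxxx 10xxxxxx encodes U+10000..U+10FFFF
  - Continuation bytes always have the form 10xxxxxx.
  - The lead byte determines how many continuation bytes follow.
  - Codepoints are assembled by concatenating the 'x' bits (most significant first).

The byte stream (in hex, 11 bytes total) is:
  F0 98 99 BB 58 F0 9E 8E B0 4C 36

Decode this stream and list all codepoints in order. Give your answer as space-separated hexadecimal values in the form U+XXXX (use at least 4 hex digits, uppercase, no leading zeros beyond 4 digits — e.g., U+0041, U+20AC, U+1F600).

Answer: U+1867B U+0058 U+1E3B0 U+004C U+0036

Derivation:
Byte[0]=F0: 4-byte lead, need 3 cont bytes. acc=0x0
Byte[1]=98: continuation. acc=(acc<<6)|0x18=0x18
Byte[2]=99: continuation. acc=(acc<<6)|0x19=0x619
Byte[3]=BB: continuation. acc=(acc<<6)|0x3B=0x1867B
Completed: cp=U+1867B (starts at byte 0)
Byte[4]=58: 1-byte ASCII. cp=U+0058
Byte[5]=F0: 4-byte lead, need 3 cont bytes. acc=0x0
Byte[6]=9E: continuation. acc=(acc<<6)|0x1E=0x1E
Byte[7]=8E: continuation. acc=(acc<<6)|0x0E=0x78E
Byte[8]=B0: continuation. acc=(acc<<6)|0x30=0x1E3B0
Completed: cp=U+1E3B0 (starts at byte 5)
Byte[9]=4C: 1-byte ASCII. cp=U+004C
Byte[10]=36: 1-byte ASCII. cp=U+0036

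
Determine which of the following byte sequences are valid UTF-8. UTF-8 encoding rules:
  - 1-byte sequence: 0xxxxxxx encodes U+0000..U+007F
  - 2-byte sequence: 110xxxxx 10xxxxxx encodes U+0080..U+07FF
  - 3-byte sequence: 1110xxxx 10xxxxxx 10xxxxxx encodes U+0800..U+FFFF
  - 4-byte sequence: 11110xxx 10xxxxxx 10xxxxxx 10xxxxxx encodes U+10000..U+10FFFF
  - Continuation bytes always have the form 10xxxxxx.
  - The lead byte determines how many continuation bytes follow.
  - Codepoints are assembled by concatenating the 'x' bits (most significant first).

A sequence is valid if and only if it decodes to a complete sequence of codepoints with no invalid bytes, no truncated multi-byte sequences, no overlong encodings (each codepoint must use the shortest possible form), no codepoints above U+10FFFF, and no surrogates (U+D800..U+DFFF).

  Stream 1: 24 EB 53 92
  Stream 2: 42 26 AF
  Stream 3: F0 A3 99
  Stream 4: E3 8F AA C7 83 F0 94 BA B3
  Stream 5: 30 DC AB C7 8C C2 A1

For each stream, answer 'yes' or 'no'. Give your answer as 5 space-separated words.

Answer: no no no yes yes

Derivation:
Stream 1: error at byte offset 2. INVALID
Stream 2: error at byte offset 2. INVALID
Stream 3: error at byte offset 3. INVALID
Stream 4: decodes cleanly. VALID
Stream 5: decodes cleanly. VALID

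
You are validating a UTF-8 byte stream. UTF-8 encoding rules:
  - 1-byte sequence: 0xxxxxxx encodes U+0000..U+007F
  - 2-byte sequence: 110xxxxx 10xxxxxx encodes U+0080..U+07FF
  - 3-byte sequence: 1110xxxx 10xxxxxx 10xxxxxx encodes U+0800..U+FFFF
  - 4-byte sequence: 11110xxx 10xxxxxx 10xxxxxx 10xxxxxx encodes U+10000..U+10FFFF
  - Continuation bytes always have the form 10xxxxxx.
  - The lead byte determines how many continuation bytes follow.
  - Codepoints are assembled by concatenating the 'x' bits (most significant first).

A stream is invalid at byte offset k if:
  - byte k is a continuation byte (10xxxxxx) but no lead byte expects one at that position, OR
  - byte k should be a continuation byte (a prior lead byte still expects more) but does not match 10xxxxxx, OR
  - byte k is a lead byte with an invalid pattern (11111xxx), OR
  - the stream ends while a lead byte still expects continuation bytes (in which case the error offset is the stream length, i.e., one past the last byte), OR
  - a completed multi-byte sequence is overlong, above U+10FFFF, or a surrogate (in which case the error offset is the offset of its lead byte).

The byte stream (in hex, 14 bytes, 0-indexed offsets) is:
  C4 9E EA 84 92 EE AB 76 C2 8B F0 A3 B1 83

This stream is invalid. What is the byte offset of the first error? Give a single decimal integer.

Answer: 7

Derivation:
Byte[0]=C4: 2-byte lead, need 1 cont bytes. acc=0x4
Byte[1]=9E: continuation. acc=(acc<<6)|0x1E=0x11E
Completed: cp=U+011E (starts at byte 0)
Byte[2]=EA: 3-byte lead, need 2 cont bytes. acc=0xA
Byte[3]=84: continuation. acc=(acc<<6)|0x04=0x284
Byte[4]=92: continuation. acc=(acc<<6)|0x12=0xA112
Completed: cp=U+A112 (starts at byte 2)
Byte[5]=EE: 3-byte lead, need 2 cont bytes. acc=0xE
Byte[6]=AB: continuation. acc=(acc<<6)|0x2B=0x3AB
Byte[7]=76: expected 10xxxxxx continuation. INVALID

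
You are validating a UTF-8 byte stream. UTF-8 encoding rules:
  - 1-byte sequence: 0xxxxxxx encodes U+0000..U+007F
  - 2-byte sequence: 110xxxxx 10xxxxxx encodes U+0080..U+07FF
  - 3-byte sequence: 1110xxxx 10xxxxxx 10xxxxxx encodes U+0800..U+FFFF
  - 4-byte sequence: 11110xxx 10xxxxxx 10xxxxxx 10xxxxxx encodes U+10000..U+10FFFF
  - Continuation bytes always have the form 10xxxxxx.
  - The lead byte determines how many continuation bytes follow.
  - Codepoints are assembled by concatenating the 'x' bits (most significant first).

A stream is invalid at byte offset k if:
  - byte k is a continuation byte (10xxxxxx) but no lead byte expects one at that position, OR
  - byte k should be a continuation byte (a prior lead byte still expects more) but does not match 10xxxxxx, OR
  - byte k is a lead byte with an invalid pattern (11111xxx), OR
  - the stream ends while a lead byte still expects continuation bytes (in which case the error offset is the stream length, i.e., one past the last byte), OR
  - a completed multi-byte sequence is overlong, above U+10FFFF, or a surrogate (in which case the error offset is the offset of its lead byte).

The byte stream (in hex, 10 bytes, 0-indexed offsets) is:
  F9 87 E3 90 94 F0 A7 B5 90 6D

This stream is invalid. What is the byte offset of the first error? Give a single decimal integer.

Byte[0]=F9: INVALID lead byte (not 0xxx/110x/1110/11110)

Answer: 0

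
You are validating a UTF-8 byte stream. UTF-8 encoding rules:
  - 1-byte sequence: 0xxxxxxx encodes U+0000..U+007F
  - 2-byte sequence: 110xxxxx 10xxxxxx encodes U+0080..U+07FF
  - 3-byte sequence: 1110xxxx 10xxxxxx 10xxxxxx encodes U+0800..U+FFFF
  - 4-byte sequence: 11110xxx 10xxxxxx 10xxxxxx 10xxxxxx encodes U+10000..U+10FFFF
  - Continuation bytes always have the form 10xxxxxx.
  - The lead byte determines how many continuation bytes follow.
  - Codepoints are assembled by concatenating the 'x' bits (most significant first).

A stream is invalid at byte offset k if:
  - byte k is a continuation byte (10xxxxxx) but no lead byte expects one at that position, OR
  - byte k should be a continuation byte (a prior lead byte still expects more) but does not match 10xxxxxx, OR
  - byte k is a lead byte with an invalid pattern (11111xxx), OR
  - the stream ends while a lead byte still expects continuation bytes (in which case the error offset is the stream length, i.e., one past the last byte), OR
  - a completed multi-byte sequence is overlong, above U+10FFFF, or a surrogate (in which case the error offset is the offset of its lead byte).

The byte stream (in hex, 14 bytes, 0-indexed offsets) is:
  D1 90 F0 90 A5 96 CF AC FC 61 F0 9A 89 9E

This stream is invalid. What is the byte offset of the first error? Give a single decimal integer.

Byte[0]=D1: 2-byte lead, need 1 cont bytes. acc=0x11
Byte[1]=90: continuation. acc=(acc<<6)|0x10=0x450
Completed: cp=U+0450 (starts at byte 0)
Byte[2]=F0: 4-byte lead, need 3 cont bytes. acc=0x0
Byte[3]=90: continuation. acc=(acc<<6)|0x10=0x10
Byte[4]=A5: continuation. acc=(acc<<6)|0x25=0x425
Byte[5]=96: continuation. acc=(acc<<6)|0x16=0x10956
Completed: cp=U+10956 (starts at byte 2)
Byte[6]=CF: 2-byte lead, need 1 cont bytes. acc=0xF
Byte[7]=AC: continuation. acc=(acc<<6)|0x2C=0x3EC
Completed: cp=U+03EC (starts at byte 6)
Byte[8]=FC: INVALID lead byte (not 0xxx/110x/1110/11110)

Answer: 8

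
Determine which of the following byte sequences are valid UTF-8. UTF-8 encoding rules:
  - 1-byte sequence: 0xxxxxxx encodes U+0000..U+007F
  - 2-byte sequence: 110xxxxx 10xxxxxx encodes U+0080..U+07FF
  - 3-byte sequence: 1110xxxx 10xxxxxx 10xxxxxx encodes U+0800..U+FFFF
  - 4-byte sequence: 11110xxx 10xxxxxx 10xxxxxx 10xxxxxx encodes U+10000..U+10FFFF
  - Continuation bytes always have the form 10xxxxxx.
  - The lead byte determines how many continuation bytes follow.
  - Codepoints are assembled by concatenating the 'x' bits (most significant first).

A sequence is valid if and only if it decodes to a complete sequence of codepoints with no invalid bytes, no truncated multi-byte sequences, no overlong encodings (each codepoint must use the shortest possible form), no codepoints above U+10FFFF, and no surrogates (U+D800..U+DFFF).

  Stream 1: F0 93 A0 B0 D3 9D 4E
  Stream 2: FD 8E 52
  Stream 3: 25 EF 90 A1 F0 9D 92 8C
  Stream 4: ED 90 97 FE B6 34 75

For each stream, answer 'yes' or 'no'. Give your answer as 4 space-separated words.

Answer: yes no yes no

Derivation:
Stream 1: decodes cleanly. VALID
Stream 2: error at byte offset 0. INVALID
Stream 3: decodes cleanly. VALID
Stream 4: error at byte offset 3. INVALID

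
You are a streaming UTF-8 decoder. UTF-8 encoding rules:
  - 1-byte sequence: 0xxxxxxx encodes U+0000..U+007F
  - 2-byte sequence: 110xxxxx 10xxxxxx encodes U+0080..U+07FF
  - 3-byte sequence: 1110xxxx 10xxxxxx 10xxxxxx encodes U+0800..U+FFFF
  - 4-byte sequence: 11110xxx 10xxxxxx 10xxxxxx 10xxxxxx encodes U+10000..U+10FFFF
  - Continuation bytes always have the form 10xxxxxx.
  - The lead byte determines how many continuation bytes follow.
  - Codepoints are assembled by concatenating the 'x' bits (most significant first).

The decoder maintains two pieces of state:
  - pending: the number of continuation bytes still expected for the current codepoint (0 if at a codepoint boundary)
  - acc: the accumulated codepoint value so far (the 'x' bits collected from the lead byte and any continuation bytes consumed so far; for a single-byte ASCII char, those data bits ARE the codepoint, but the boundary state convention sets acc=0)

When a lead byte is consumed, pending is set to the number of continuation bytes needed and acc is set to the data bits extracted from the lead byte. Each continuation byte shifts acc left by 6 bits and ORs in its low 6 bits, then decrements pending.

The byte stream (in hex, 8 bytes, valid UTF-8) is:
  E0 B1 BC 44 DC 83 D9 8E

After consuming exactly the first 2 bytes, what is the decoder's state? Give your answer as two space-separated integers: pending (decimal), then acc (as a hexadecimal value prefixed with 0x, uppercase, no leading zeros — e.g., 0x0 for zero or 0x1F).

Answer: 1 0x31

Derivation:
Byte[0]=E0: 3-byte lead. pending=2, acc=0x0
Byte[1]=B1: continuation. acc=(acc<<6)|0x31=0x31, pending=1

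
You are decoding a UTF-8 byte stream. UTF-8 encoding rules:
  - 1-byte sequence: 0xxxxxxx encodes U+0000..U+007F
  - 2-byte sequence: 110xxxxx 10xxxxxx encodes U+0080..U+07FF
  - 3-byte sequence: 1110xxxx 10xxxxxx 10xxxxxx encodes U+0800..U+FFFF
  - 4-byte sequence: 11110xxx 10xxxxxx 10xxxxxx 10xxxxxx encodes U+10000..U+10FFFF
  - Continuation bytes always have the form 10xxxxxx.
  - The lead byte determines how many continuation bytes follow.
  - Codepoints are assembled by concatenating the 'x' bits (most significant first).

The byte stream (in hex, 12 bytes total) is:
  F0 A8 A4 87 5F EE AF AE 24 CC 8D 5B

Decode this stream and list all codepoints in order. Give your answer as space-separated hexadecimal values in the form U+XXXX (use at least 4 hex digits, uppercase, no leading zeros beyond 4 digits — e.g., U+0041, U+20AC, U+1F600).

Byte[0]=F0: 4-byte lead, need 3 cont bytes. acc=0x0
Byte[1]=A8: continuation. acc=(acc<<6)|0x28=0x28
Byte[2]=A4: continuation. acc=(acc<<6)|0x24=0xA24
Byte[3]=87: continuation. acc=(acc<<6)|0x07=0x28907
Completed: cp=U+28907 (starts at byte 0)
Byte[4]=5F: 1-byte ASCII. cp=U+005F
Byte[5]=EE: 3-byte lead, need 2 cont bytes. acc=0xE
Byte[6]=AF: continuation. acc=(acc<<6)|0x2F=0x3AF
Byte[7]=AE: continuation. acc=(acc<<6)|0x2E=0xEBEE
Completed: cp=U+EBEE (starts at byte 5)
Byte[8]=24: 1-byte ASCII. cp=U+0024
Byte[9]=CC: 2-byte lead, need 1 cont bytes. acc=0xC
Byte[10]=8D: continuation. acc=(acc<<6)|0x0D=0x30D
Completed: cp=U+030D (starts at byte 9)
Byte[11]=5B: 1-byte ASCII. cp=U+005B

Answer: U+28907 U+005F U+EBEE U+0024 U+030D U+005B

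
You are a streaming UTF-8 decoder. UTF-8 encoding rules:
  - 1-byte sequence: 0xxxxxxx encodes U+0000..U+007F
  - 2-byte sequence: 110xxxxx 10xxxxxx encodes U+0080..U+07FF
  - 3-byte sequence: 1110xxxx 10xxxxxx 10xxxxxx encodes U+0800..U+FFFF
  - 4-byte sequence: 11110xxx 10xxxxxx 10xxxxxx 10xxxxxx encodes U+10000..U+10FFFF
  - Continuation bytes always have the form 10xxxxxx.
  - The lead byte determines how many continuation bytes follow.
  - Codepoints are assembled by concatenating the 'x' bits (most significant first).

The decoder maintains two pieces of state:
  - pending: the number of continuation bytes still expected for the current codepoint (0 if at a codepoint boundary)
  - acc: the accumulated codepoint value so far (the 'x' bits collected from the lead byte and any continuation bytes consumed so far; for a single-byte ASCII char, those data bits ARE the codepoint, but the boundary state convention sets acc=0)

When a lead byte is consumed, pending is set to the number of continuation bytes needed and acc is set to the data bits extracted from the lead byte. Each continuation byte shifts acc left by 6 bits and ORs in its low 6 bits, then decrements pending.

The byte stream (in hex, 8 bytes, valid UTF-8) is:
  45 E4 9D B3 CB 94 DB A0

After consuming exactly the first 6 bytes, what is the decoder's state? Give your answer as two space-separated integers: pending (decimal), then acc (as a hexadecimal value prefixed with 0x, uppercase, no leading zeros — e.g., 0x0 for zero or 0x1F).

Answer: 0 0x2D4

Derivation:
Byte[0]=45: 1-byte. pending=0, acc=0x0
Byte[1]=E4: 3-byte lead. pending=2, acc=0x4
Byte[2]=9D: continuation. acc=(acc<<6)|0x1D=0x11D, pending=1
Byte[3]=B3: continuation. acc=(acc<<6)|0x33=0x4773, pending=0
Byte[4]=CB: 2-byte lead. pending=1, acc=0xB
Byte[5]=94: continuation. acc=(acc<<6)|0x14=0x2D4, pending=0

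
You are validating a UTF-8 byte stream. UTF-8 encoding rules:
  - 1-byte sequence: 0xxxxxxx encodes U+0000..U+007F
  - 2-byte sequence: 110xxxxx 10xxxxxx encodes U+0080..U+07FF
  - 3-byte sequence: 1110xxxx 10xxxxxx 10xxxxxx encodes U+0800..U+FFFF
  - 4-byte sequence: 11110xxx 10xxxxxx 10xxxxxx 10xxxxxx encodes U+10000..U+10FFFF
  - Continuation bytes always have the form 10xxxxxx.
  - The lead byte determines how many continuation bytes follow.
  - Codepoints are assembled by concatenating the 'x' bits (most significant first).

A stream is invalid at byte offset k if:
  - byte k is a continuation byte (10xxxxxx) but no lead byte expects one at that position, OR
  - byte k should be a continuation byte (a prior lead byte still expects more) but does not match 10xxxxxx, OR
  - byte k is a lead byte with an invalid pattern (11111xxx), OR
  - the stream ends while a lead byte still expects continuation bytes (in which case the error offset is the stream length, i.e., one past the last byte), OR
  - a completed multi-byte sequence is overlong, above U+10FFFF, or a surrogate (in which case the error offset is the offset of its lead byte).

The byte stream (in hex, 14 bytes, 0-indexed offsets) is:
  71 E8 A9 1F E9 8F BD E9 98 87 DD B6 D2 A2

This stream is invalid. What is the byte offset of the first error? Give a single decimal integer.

Byte[0]=71: 1-byte ASCII. cp=U+0071
Byte[1]=E8: 3-byte lead, need 2 cont bytes. acc=0x8
Byte[2]=A9: continuation. acc=(acc<<6)|0x29=0x229
Byte[3]=1F: expected 10xxxxxx continuation. INVALID

Answer: 3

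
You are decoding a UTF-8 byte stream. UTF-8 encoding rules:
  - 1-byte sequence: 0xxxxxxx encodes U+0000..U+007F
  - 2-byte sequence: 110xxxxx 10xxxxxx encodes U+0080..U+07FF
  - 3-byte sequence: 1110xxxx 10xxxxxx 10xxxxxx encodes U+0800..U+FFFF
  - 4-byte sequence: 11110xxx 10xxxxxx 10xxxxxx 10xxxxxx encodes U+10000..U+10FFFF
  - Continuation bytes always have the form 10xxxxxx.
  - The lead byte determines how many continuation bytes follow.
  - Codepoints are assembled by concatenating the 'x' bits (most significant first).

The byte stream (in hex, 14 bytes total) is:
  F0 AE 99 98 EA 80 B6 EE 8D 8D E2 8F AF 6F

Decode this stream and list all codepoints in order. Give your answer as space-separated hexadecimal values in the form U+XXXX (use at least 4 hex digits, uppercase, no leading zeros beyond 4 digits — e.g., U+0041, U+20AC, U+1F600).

Answer: U+2E658 U+A036 U+E34D U+23EF U+006F

Derivation:
Byte[0]=F0: 4-byte lead, need 3 cont bytes. acc=0x0
Byte[1]=AE: continuation. acc=(acc<<6)|0x2E=0x2E
Byte[2]=99: continuation. acc=(acc<<6)|0x19=0xB99
Byte[3]=98: continuation. acc=(acc<<6)|0x18=0x2E658
Completed: cp=U+2E658 (starts at byte 0)
Byte[4]=EA: 3-byte lead, need 2 cont bytes. acc=0xA
Byte[5]=80: continuation. acc=(acc<<6)|0x00=0x280
Byte[6]=B6: continuation. acc=(acc<<6)|0x36=0xA036
Completed: cp=U+A036 (starts at byte 4)
Byte[7]=EE: 3-byte lead, need 2 cont bytes. acc=0xE
Byte[8]=8D: continuation. acc=(acc<<6)|0x0D=0x38D
Byte[9]=8D: continuation. acc=(acc<<6)|0x0D=0xE34D
Completed: cp=U+E34D (starts at byte 7)
Byte[10]=E2: 3-byte lead, need 2 cont bytes. acc=0x2
Byte[11]=8F: continuation. acc=(acc<<6)|0x0F=0x8F
Byte[12]=AF: continuation. acc=(acc<<6)|0x2F=0x23EF
Completed: cp=U+23EF (starts at byte 10)
Byte[13]=6F: 1-byte ASCII. cp=U+006F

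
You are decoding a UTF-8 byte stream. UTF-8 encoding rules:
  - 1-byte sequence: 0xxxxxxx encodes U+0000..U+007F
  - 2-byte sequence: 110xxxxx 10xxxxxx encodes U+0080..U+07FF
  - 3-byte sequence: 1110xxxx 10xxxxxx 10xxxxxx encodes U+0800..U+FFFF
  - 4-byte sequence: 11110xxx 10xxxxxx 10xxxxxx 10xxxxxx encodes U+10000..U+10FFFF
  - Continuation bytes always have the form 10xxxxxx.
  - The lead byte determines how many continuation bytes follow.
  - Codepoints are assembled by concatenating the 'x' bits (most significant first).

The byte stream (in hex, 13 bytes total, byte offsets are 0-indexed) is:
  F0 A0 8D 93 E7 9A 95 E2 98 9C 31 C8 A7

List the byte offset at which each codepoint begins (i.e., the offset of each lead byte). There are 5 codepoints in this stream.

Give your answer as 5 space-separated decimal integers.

Byte[0]=F0: 4-byte lead, need 3 cont bytes. acc=0x0
Byte[1]=A0: continuation. acc=(acc<<6)|0x20=0x20
Byte[2]=8D: continuation. acc=(acc<<6)|0x0D=0x80D
Byte[3]=93: continuation. acc=(acc<<6)|0x13=0x20353
Completed: cp=U+20353 (starts at byte 0)
Byte[4]=E7: 3-byte lead, need 2 cont bytes. acc=0x7
Byte[5]=9A: continuation. acc=(acc<<6)|0x1A=0x1DA
Byte[6]=95: continuation. acc=(acc<<6)|0x15=0x7695
Completed: cp=U+7695 (starts at byte 4)
Byte[7]=E2: 3-byte lead, need 2 cont bytes. acc=0x2
Byte[8]=98: continuation. acc=(acc<<6)|0x18=0x98
Byte[9]=9C: continuation. acc=(acc<<6)|0x1C=0x261C
Completed: cp=U+261C (starts at byte 7)
Byte[10]=31: 1-byte ASCII. cp=U+0031
Byte[11]=C8: 2-byte lead, need 1 cont bytes. acc=0x8
Byte[12]=A7: continuation. acc=(acc<<6)|0x27=0x227
Completed: cp=U+0227 (starts at byte 11)

Answer: 0 4 7 10 11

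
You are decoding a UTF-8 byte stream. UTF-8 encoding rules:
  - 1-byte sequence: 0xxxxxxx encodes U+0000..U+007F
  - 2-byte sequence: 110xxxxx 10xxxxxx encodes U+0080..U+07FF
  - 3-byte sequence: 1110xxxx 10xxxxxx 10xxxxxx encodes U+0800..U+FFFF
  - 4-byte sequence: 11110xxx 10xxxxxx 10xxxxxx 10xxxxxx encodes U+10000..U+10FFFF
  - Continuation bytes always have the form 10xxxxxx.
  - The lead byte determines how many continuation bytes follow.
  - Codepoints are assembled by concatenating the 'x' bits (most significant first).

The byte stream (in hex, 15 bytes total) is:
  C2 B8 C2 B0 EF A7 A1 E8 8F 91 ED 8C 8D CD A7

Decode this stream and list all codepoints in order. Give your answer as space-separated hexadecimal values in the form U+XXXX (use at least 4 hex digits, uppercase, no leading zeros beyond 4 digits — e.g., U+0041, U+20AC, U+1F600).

Byte[0]=C2: 2-byte lead, need 1 cont bytes. acc=0x2
Byte[1]=B8: continuation. acc=(acc<<6)|0x38=0xB8
Completed: cp=U+00B8 (starts at byte 0)
Byte[2]=C2: 2-byte lead, need 1 cont bytes. acc=0x2
Byte[3]=B0: continuation. acc=(acc<<6)|0x30=0xB0
Completed: cp=U+00B0 (starts at byte 2)
Byte[4]=EF: 3-byte lead, need 2 cont bytes. acc=0xF
Byte[5]=A7: continuation. acc=(acc<<6)|0x27=0x3E7
Byte[6]=A1: continuation. acc=(acc<<6)|0x21=0xF9E1
Completed: cp=U+F9E1 (starts at byte 4)
Byte[7]=E8: 3-byte lead, need 2 cont bytes. acc=0x8
Byte[8]=8F: continuation. acc=(acc<<6)|0x0F=0x20F
Byte[9]=91: continuation. acc=(acc<<6)|0x11=0x83D1
Completed: cp=U+83D1 (starts at byte 7)
Byte[10]=ED: 3-byte lead, need 2 cont bytes. acc=0xD
Byte[11]=8C: continuation. acc=(acc<<6)|0x0C=0x34C
Byte[12]=8D: continuation. acc=(acc<<6)|0x0D=0xD30D
Completed: cp=U+D30D (starts at byte 10)
Byte[13]=CD: 2-byte lead, need 1 cont bytes. acc=0xD
Byte[14]=A7: continuation. acc=(acc<<6)|0x27=0x367
Completed: cp=U+0367 (starts at byte 13)

Answer: U+00B8 U+00B0 U+F9E1 U+83D1 U+D30D U+0367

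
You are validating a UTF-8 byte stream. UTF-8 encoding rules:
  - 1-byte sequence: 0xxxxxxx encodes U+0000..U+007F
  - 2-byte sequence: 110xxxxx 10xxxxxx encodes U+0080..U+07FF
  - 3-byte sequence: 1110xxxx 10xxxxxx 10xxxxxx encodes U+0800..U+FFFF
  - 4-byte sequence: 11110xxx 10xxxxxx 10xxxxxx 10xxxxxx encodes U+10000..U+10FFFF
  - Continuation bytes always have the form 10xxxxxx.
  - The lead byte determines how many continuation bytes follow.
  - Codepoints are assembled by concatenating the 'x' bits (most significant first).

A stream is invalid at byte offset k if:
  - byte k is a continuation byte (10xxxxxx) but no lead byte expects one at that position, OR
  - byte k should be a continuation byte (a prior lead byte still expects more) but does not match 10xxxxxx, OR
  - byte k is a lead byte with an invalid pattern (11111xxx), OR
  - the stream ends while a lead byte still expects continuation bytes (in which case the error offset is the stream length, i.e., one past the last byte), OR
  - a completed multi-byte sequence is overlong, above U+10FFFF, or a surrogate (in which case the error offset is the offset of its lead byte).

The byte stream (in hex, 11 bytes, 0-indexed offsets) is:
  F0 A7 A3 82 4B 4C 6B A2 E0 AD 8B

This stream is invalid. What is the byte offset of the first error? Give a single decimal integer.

Answer: 7

Derivation:
Byte[0]=F0: 4-byte lead, need 3 cont bytes. acc=0x0
Byte[1]=A7: continuation. acc=(acc<<6)|0x27=0x27
Byte[2]=A3: continuation. acc=(acc<<6)|0x23=0x9E3
Byte[3]=82: continuation. acc=(acc<<6)|0x02=0x278C2
Completed: cp=U+278C2 (starts at byte 0)
Byte[4]=4B: 1-byte ASCII. cp=U+004B
Byte[5]=4C: 1-byte ASCII. cp=U+004C
Byte[6]=6B: 1-byte ASCII. cp=U+006B
Byte[7]=A2: INVALID lead byte (not 0xxx/110x/1110/11110)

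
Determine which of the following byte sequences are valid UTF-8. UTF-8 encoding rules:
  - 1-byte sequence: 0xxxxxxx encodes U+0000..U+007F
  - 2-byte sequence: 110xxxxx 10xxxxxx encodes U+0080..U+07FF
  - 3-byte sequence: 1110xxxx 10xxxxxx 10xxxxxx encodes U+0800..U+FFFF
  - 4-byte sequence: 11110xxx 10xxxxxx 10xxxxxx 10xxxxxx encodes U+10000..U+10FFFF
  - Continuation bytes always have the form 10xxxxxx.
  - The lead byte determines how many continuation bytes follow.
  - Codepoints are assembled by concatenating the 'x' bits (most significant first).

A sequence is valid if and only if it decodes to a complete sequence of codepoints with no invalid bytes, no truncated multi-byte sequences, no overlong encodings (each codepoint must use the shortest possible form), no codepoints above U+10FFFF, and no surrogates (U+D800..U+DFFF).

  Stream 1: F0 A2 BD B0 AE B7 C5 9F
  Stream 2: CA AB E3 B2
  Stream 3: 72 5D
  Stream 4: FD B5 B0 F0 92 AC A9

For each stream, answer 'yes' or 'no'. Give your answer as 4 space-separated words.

Stream 1: error at byte offset 4. INVALID
Stream 2: error at byte offset 4. INVALID
Stream 3: decodes cleanly. VALID
Stream 4: error at byte offset 0. INVALID

Answer: no no yes no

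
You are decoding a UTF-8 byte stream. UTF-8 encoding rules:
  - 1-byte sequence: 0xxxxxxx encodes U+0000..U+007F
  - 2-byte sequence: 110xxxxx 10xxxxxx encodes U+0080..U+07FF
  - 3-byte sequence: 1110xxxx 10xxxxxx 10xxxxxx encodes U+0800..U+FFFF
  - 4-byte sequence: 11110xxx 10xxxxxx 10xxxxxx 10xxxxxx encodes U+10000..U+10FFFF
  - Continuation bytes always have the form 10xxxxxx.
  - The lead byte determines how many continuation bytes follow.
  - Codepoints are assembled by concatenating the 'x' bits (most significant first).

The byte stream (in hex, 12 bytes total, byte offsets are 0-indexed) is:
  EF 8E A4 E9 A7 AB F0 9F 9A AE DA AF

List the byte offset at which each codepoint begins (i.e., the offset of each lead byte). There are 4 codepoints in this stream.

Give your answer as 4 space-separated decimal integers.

Answer: 0 3 6 10

Derivation:
Byte[0]=EF: 3-byte lead, need 2 cont bytes. acc=0xF
Byte[1]=8E: continuation. acc=(acc<<6)|0x0E=0x3CE
Byte[2]=A4: continuation. acc=(acc<<6)|0x24=0xF3A4
Completed: cp=U+F3A4 (starts at byte 0)
Byte[3]=E9: 3-byte lead, need 2 cont bytes. acc=0x9
Byte[4]=A7: continuation. acc=(acc<<6)|0x27=0x267
Byte[5]=AB: continuation. acc=(acc<<6)|0x2B=0x99EB
Completed: cp=U+99EB (starts at byte 3)
Byte[6]=F0: 4-byte lead, need 3 cont bytes. acc=0x0
Byte[7]=9F: continuation. acc=(acc<<6)|0x1F=0x1F
Byte[8]=9A: continuation. acc=(acc<<6)|0x1A=0x7DA
Byte[9]=AE: continuation. acc=(acc<<6)|0x2E=0x1F6AE
Completed: cp=U+1F6AE (starts at byte 6)
Byte[10]=DA: 2-byte lead, need 1 cont bytes. acc=0x1A
Byte[11]=AF: continuation. acc=(acc<<6)|0x2F=0x6AF
Completed: cp=U+06AF (starts at byte 10)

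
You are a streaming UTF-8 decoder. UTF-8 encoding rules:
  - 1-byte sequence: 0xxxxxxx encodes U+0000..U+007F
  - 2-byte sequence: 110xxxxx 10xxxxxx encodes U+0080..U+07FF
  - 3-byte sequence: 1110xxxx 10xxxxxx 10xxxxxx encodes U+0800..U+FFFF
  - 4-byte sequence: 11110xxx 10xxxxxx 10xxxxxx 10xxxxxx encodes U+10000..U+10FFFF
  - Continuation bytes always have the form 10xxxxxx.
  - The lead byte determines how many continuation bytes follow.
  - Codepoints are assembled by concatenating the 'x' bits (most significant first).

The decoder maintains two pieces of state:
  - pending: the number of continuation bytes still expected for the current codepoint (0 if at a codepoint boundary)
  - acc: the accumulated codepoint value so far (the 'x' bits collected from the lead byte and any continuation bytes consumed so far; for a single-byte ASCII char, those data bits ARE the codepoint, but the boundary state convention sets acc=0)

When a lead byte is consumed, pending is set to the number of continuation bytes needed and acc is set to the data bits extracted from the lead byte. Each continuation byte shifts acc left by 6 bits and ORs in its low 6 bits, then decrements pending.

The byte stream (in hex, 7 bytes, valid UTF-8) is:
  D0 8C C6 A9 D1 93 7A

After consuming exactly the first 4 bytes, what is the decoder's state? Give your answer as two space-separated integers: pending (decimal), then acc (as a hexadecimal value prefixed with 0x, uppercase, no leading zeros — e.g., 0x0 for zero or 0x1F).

Answer: 0 0x1A9

Derivation:
Byte[0]=D0: 2-byte lead. pending=1, acc=0x10
Byte[1]=8C: continuation. acc=(acc<<6)|0x0C=0x40C, pending=0
Byte[2]=C6: 2-byte lead. pending=1, acc=0x6
Byte[3]=A9: continuation. acc=(acc<<6)|0x29=0x1A9, pending=0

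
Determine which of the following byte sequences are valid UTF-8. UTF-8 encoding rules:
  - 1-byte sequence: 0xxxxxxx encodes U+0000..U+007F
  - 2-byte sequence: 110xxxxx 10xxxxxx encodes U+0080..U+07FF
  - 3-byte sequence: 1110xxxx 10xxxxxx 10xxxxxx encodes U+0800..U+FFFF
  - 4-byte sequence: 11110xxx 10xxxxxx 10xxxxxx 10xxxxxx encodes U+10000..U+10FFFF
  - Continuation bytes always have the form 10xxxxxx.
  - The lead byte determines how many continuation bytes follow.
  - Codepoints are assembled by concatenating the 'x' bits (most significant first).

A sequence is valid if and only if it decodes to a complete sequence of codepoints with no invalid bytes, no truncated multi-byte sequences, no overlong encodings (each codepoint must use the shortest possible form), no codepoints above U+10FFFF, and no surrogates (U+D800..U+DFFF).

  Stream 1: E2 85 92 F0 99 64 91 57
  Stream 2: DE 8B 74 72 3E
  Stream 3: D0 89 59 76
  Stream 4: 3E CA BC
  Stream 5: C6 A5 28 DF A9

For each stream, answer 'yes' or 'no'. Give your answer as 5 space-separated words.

Answer: no yes yes yes yes

Derivation:
Stream 1: error at byte offset 5. INVALID
Stream 2: decodes cleanly. VALID
Stream 3: decodes cleanly. VALID
Stream 4: decodes cleanly. VALID
Stream 5: decodes cleanly. VALID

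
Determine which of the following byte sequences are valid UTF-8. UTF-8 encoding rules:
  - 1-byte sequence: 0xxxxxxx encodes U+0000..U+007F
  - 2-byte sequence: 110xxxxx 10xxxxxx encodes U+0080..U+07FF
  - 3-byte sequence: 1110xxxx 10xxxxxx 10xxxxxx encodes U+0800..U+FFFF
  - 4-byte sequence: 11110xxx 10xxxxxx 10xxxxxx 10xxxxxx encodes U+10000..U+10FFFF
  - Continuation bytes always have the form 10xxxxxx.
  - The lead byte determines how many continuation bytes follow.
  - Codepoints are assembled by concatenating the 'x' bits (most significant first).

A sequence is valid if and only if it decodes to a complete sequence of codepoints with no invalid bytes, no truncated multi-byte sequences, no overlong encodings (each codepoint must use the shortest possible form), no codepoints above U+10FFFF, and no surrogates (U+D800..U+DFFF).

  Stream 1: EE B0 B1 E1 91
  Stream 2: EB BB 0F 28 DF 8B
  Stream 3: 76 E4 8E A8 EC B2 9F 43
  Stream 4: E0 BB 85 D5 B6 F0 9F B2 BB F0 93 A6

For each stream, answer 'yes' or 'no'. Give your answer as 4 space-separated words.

Stream 1: error at byte offset 5. INVALID
Stream 2: error at byte offset 2. INVALID
Stream 3: decodes cleanly. VALID
Stream 4: error at byte offset 12. INVALID

Answer: no no yes no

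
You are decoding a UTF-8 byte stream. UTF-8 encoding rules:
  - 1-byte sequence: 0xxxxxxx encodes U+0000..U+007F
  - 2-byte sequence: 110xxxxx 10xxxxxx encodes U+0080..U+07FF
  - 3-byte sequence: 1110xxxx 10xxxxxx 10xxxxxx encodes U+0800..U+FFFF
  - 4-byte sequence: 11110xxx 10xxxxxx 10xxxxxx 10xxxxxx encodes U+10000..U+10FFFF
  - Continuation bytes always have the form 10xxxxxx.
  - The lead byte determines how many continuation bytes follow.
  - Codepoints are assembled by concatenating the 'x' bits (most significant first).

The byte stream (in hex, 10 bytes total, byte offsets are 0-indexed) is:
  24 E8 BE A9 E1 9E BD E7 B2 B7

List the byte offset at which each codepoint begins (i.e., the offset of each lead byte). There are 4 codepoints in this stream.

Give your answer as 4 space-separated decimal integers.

Answer: 0 1 4 7

Derivation:
Byte[0]=24: 1-byte ASCII. cp=U+0024
Byte[1]=E8: 3-byte lead, need 2 cont bytes. acc=0x8
Byte[2]=BE: continuation. acc=(acc<<6)|0x3E=0x23E
Byte[3]=A9: continuation. acc=(acc<<6)|0x29=0x8FA9
Completed: cp=U+8FA9 (starts at byte 1)
Byte[4]=E1: 3-byte lead, need 2 cont bytes. acc=0x1
Byte[5]=9E: continuation. acc=(acc<<6)|0x1E=0x5E
Byte[6]=BD: continuation. acc=(acc<<6)|0x3D=0x17BD
Completed: cp=U+17BD (starts at byte 4)
Byte[7]=E7: 3-byte lead, need 2 cont bytes. acc=0x7
Byte[8]=B2: continuation. acc=(acc<<6)|0x32=0x1F2
Byte[9]=B7: continuation. acc=(acc<<6)|0x37=0x7CB7
Completed: cp=U+7CB7 (starts at byte 7)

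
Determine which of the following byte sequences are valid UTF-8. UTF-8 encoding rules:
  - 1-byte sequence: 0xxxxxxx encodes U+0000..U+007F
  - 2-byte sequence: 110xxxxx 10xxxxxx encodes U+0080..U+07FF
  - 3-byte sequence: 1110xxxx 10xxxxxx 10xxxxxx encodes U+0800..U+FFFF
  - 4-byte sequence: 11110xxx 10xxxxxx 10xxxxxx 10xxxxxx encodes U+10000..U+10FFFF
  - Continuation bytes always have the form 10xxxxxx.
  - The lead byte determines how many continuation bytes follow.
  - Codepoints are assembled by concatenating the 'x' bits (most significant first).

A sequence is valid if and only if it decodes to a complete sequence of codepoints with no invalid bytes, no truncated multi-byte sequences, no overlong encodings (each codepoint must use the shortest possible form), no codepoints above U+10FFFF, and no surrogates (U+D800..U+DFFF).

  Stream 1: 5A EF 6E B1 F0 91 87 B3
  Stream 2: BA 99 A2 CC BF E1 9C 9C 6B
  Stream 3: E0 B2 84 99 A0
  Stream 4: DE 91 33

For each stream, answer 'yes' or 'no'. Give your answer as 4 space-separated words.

Stream 1: error at byte offset 2. INVALID
Stream 2: error at byte offset 0. INVALID
Stream 3: error at byte offset 3. INVALID
Stream 4: decodes cleanly. VALID

Answer: no no no yes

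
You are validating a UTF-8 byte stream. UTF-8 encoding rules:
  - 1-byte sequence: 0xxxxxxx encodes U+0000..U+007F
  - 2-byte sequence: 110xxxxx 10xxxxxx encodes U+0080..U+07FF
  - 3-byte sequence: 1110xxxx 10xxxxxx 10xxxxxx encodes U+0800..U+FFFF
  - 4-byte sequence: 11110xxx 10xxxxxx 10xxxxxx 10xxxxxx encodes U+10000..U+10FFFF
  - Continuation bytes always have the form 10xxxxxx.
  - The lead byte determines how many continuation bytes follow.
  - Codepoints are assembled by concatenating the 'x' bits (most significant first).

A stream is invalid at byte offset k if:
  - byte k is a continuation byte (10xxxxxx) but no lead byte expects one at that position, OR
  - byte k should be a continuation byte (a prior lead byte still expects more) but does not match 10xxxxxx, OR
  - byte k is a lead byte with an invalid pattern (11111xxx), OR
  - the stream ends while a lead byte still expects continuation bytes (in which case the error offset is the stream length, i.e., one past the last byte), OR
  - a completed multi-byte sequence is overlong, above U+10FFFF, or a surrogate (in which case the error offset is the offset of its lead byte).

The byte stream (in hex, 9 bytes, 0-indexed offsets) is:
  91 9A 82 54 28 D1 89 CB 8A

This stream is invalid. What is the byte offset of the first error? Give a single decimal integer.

Byte[0]=91: INVALID lead byte (not 0xxx/110x/1110/11110)

Answer: 0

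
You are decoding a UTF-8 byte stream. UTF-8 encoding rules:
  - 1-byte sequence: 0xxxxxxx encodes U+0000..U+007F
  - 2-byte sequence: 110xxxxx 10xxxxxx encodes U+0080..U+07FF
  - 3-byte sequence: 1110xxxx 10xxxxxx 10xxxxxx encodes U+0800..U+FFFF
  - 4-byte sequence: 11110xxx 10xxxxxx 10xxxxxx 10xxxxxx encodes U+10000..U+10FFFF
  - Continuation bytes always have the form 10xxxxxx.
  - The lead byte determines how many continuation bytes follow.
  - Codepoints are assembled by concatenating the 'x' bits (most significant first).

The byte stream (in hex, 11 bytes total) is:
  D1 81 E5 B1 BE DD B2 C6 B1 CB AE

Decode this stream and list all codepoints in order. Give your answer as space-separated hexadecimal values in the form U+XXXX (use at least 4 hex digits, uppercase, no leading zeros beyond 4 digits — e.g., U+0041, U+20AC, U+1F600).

Answer: U+0441 U+5C7E U+0772 U+01B1 U+02EE

Derivation:
Byte[0]=D1: 2-byte lead, need 1 cont bytes. acc=0x11
Byte[1]=81: continuation. acc=(acc<<6)|0x01=0x441
Completed: cp=U+0441 (starts at byte 0)
Byte[2]=E5: 3-byte lead, need 2 cont bytes. acc=0x5
Byte[3]=B1: continuation. acc=(acc<<6)|0x31=0x171
Byte[4]=BE: continuation. acc=(acc<<6)|0x3E=0x5C7E
Completed: cp=U+5C7E (starts at byte 2)
Byte[5]=DD: 2-byte lead, need 1 cont bytes. acc=0x1D
Byte[6]=B2: continuation. acc=(acc<<6)|0x32=0x772
Completed: cp=U+0772 (starts at byte 5)
Byte[7]=C6: 2-byte lead, need 1 cont bytes. acc=0x6
Byte[8]=B1: continuation. acc=(acc<<6)|0x31=0x1B1
Completed: cp=U+01B1 (starts at byte 7)
Byte[9]=CB: 2-byte lead, need 1 cont bytes. acc=0xB
Byte[10]=AE: continuation. acc=(acc<<6)|0x2E=0x2EE
Completed: cp=U+02EE (starts at byte 9)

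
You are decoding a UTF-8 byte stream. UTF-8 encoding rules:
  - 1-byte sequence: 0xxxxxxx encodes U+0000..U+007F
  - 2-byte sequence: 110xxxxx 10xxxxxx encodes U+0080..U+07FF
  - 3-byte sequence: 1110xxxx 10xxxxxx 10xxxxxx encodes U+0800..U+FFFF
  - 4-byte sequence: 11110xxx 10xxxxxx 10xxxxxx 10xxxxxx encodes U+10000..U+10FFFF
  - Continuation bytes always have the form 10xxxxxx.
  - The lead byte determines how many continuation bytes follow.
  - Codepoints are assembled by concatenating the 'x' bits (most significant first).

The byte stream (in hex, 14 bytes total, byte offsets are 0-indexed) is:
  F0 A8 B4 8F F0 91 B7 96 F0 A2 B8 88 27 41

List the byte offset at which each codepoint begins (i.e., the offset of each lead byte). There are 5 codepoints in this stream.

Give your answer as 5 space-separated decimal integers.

Answer: 0 4 8 12 13

Derivation:
Byte[0]=F0: 4-byte lead, need 3 cont bytes. acc=0x0
Byte[1]=A8: continuation. acc=(acc<<6)|0x28=0x28
Byte[2]=B4: continuation. acc=(acc<<6)|0x34=0xA34
Byte[3]=8F: continuation. acc=(acc<<6)|0x0F=0x28D0F
Completed: cp=U+28D0F (starts at byte 0)
Byte[4]=F0: 4-byte lead, need 3 cont bytes. acc=0x0
Byte[5]=91: continuation. acc=(acc<<6)|0x11=0x11
Byte[6]=B7: continuation. acc=(acc<<6)|0x37=0x477
Byte[7]=96: continuation. acc=(acc<<6)|0x16=0x11DD6
Completed: cp=U+11DD6 (starts at byte 4)
Byte[8]=F0: 4-byte lead, need 3 cont bytes. acc=0x0
Byte[9]=A2: continuation. acc=(acc<<6)|0x22=0x22
Byte[10]=B8: continuation. acc=(acc<<6)|0x38=0x8B8
Byte[11]=88: continuation. acc=(acc<<6)|0x08=0x22E08
Completed: cp=U+22E08 (starts at byte 8)
Byte[12]=27: 1-byte ASCII. cp=U+0027
Byte[13]=41: 1-byte ASCII. cp=U+0041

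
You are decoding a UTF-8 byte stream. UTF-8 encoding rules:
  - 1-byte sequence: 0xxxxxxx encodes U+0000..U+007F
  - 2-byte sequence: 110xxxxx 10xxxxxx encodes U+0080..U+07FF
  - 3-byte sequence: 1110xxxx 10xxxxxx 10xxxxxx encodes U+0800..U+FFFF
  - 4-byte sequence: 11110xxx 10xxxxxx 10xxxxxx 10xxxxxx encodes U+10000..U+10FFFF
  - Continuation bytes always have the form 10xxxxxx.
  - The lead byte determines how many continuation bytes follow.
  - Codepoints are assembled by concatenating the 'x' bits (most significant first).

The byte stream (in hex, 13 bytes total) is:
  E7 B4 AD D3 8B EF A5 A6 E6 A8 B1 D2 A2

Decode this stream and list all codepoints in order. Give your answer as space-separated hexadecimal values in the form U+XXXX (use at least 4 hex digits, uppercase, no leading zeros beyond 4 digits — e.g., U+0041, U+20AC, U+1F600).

Byte[0]=E7: 3-byte lead, need 2 cont bytes. acc=0x7
Byte[1]=B4: continuation. acc=(acc<<6)|0x34=0x1F4
Byte[2]=AD: continuation. acc=(acc<<6)|0x2D=0x7D2D
Completed: cp=U+7D2D (starts at byte 0)
Byte[3]=D3: 2-byte lead, need 1 cont bytes. acc=0x13
Byte[4]=8B: continuation. acc=(acc<<6)|0x0B=0x4CB
Completed: cp=U+04CB (starts at byte 3)
Byte[5]=EF: 3-byte lead, need 2 cont bytes. acc=0xF
Byte[6]=A5: continuation. acc=(acc<<6)|0x25=0x3E5
Byte[7]=A6: continuation. acc=(acc<<6)|0x26=0xF966
Completed: cp=U+F966 (starts at byte 5)
Byte[8]=E6: 3-byte lead, need 2 cont bytes. acc=0x6
Byte[9]=A8: continuation. acc=(acc<<6)|0x28=0x1A8
Byte[10]=B1: continuation. acc=(acc<<6)|0x31=0x6A31
Completed: cp=U+6A31 (starts at byte 8)
Byte[11]=D2: 2-byte lead, need 1 cont bytes. acc=0x12
Byte[12]=A2: continuation. acc=(acc<<6)|0x22=0x4A2
Completed: cp=U+04A2 (starts at byte 11)

Answer: U+7D2D U+04CB U+F966 U+6A31 U+04A2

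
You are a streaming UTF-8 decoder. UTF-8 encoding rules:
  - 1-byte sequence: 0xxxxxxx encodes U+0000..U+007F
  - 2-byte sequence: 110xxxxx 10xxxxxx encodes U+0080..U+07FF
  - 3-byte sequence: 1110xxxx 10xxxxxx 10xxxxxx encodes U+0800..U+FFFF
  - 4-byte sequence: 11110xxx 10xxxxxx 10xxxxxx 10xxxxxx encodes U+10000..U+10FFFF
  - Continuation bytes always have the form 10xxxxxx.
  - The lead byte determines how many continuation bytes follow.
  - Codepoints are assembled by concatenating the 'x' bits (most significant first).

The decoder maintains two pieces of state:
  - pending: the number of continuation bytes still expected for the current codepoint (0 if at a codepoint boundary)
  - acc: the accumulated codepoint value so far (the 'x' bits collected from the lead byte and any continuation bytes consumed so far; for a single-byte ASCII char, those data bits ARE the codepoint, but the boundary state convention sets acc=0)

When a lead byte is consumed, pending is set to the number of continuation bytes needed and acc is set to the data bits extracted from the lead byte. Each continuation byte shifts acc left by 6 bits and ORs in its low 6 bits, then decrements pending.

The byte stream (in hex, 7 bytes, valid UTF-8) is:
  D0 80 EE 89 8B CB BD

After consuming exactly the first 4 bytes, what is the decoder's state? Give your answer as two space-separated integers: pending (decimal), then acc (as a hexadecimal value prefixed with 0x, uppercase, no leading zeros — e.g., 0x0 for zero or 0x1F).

Byte[0]=D0: 2-byte lead. pending=1, acc=0x10
Byte[1]=80: continuation. acc=(acc<<6)|0x00=0x400, pending=0
Byte[2]=EE: 3-byte lead. pending=2, acc=0xE
Byte[3]=89: continuation. acc=(acc<<6)|0x09=0x389, pending=1

Answer: 1 0x389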